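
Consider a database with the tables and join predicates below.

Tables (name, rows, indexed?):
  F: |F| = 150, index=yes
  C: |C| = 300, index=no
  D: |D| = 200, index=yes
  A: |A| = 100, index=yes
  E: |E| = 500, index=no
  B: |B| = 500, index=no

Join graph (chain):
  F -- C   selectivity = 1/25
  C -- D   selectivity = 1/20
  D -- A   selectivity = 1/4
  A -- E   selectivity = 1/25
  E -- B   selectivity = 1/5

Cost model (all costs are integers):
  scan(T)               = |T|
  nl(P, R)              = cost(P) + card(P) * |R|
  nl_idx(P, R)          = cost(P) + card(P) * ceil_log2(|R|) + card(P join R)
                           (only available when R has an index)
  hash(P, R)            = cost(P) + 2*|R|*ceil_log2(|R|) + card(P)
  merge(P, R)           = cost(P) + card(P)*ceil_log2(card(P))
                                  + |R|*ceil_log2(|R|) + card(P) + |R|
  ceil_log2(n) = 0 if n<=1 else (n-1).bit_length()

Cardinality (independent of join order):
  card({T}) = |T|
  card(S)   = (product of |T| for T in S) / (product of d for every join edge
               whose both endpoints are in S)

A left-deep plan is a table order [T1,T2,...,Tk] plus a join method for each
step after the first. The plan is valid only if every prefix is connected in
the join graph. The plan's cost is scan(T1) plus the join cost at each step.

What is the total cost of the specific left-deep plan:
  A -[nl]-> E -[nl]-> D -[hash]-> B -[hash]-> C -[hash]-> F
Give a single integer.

step 1: scan A: cost=100, card=100
step 2: join E via nl
    card(P join E) = 100*500/(25) = 2000
    cost = 100 + 100*500 = 50100
step 3: join D via nl
    card(P join D) = 2000*200/(4) = 100000
    cost = 50100 + 2000*200 = 450100
step 4: join B via hash
    card(P join B) = 100000*500/(5) = 10000000
    cost = 450100 + 2*500*9 + 100000 = 559100
step 5: join C via hash
    card(P join C) = 10000000*300/(20) = 150000000
    cost = 559100 + 2*300*9 + 10000000 = 10564500
step 6: join F via hash
    card(P join F) = 150000000*150/(25) = 900000000
    cost = 10564500 + 2*150*8 + 150000000 = 160566900

160566900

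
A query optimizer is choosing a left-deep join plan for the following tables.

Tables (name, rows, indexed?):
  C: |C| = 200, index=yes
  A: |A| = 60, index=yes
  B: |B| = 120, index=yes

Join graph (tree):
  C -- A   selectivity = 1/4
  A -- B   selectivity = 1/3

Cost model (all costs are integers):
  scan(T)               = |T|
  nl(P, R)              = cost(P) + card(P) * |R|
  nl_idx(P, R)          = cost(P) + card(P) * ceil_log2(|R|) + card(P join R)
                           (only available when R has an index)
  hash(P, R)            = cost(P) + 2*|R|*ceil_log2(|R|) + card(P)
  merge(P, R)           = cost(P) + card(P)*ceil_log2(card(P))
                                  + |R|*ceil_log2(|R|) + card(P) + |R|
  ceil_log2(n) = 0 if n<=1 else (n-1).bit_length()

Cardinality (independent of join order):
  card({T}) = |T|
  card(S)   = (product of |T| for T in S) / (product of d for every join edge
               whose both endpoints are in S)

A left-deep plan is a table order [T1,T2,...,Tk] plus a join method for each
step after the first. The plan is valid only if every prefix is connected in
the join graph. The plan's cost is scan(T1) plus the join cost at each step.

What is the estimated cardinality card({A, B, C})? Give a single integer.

120000

Tables in S: A(60), B(120), C(200)
Edges inside S: C-A(d=4), A-B(d=3)
numerator = 60 * 120 * 200 = 1440000
denominator = 4 * 3 = 12
card(S) = 1440000 / 12 = 120000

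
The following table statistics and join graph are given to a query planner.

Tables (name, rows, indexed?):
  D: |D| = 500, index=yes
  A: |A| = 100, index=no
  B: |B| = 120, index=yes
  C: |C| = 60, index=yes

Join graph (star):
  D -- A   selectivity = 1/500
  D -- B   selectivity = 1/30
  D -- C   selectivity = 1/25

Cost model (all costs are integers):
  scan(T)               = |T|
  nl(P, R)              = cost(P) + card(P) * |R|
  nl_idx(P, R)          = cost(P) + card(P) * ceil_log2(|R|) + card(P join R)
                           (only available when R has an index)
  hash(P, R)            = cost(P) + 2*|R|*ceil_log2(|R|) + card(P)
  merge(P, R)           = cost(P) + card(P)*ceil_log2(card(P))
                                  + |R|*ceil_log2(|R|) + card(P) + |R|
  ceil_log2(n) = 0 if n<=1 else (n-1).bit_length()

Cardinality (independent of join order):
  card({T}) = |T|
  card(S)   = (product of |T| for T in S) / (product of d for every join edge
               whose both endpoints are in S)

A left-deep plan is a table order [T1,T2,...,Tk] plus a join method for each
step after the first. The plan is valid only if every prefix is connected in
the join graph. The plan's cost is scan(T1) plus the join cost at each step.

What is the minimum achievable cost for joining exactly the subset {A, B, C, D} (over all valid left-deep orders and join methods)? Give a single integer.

3320

Selinger DP over subsets of {A,B,C,D}:
  {D}: scan cost=500, card=500
  {A}: scan cost=100, card=100
  {B}: scan cost=120, card=120
  {C}: scan cost=60, card=60
  {AD}: card=100; try (D,nl_idx)→1100, (A,hash)→2400, (D,merge)→5900, (A,merge)→6300, (D,hash)→9200, (D,nl)→50100 …(+1); best=1100 via (D,nl_idx)
  {BD}: card=2000; try (B,hash)→2680, (D,nl_idx)→3200, (B,nl_idx)→6000, (D,merge)→6080, (B,merge)→6460, (D,hash)→9240 …(+2); best=2680 via (B,hash)
  {CD}: card=1200; try (C,hash)→1720, (D,nl_idx)→1800, (C,nl_idx)→4700, (D,merge)→5480, (C,merge)→5920, (D,hash)→9120 …(+2); best=1720 via (C,hash)
  {ABD}: card=400; try (B,nl_idx)→2200, (B,merge)→2860, (B,hash)→2880, (A,hash)→6080, (B,nl)→13100, (A,merge)→27480 …(+1); best=2200 via (B,nl_idx)
  {ACD}: card=240; try (C,hash)→1920, (C,nl_idx)→1940, (C,merge)→2320, (A,hash)→4320, (C,nl)→7100, (A,merge)→16920 …(+1); best=1920 via (C,hash)
  {BCD}: card=4800; try (B,hash)→4600, (C,hash)→5400, (B,nl_idx)→14920, (B,merge)→17080, (C,nl_idx)→19480, (C,merge)→27100 …(+2); best=4600 via (B,hash)
  {ABCD}: card=960; try (C,hash)→3320, (B,hash)→3840, (B,nl_idx)→4560, (B,merge)→5040, (C,nl_idx)→5560, (C,merge)→6620 …(+5); best=3320 via (C,hash)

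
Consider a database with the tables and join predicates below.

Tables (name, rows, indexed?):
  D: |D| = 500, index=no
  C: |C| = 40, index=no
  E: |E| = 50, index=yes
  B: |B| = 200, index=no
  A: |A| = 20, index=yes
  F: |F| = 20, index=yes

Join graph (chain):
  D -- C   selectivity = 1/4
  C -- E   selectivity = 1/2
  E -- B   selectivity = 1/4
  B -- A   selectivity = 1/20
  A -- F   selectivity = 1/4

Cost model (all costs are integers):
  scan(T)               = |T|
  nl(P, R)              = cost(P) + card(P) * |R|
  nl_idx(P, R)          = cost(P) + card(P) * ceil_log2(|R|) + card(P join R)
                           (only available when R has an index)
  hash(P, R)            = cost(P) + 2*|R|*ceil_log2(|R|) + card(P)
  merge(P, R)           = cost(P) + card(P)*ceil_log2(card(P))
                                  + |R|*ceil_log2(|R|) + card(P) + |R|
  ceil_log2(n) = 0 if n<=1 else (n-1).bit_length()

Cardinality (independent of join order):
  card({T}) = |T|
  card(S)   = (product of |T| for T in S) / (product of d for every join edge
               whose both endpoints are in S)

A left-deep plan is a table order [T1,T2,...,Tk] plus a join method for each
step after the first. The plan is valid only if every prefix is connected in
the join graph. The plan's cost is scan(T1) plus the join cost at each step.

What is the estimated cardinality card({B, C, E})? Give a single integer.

50000

Tables in S: B(200), C(40), E(50)
Edges inside S: C-E(d=2), E-B(d=4)
numerator = 200 * 40 * 50 = 400000
denominator = 2 * 4 = 8
card(S) = 400000 / 8 = 50000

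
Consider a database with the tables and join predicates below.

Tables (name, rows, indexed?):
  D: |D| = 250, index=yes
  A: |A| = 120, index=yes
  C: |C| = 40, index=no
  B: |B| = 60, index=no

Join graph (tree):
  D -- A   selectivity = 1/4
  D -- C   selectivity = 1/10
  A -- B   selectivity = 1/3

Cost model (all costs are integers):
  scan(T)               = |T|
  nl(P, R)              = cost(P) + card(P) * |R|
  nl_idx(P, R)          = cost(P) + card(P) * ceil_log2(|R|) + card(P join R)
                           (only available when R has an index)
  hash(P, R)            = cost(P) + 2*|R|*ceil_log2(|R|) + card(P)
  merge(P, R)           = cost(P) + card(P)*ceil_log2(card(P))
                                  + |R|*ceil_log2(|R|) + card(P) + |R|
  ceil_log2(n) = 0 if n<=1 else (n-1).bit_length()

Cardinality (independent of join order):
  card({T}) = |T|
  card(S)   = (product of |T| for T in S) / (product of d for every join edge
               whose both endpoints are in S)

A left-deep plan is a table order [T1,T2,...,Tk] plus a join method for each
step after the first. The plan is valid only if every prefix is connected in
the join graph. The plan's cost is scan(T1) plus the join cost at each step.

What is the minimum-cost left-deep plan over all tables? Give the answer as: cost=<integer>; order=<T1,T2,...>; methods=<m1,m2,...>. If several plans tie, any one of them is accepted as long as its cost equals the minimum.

Selinger DP (subsets sized 1..n):
  {D}: scan cost=250, card=250
  {A}: scan cost=120, card=120
  {C}: scan cost=40, card=40
  {B}: scan cost=60, card=60
  {AD}: card=7500; try (A,hash)→2180, (D,merge)→3330, (A,merge)→3460, (D,hash)→4240, (D,nl_idx)→8580, (A,nl_idx)→9500 …(+2); best=2180 via (A,hash)
  {CD}: card=1000; try (C,hash)→980, (D,nl_idx)→1360, (D,merge)→2570, (C,merge)→2780, (D,hash)→4080, (D,nl)→10040 …(+1); best=980 via (C,hash)
  {AB}: card=2400; try (B,hash)→960, (A,merge)→1440, (B,merge)→1500, (A,hash)→1800, (A,nl_idx)→2880, (A,nl)→7260 …(+1); best=960 via (B,hash)
  {ACD}: card=30000; try (A,hash)→3660, (C,hash)→10160, (A,merge)→12940, (A,nl_idx)→37980, (C,merge)→107460, (A,nl)→120980 …(+1); best=3660 via (A,hash)
  {ABD}: card=150000; try (D,hash)→7360, (B,hash)→10400, (D,merge)→34410, (B,merge)→107600, (D,nl_idx)→170160, (B,nl)→452180 …(+1); best=7360 via (D,hash)
  {ABCD}: card=600000; try (B,hash)→34380, (C,hash)→157840, (B,merge)→484080, (B,nl)→1803660, (C,merge)→2857640, (C,nl)→6007360; best=34380 via (B,hash)

cost=34380; order=D,C,A,B; methods=hash,hash,hash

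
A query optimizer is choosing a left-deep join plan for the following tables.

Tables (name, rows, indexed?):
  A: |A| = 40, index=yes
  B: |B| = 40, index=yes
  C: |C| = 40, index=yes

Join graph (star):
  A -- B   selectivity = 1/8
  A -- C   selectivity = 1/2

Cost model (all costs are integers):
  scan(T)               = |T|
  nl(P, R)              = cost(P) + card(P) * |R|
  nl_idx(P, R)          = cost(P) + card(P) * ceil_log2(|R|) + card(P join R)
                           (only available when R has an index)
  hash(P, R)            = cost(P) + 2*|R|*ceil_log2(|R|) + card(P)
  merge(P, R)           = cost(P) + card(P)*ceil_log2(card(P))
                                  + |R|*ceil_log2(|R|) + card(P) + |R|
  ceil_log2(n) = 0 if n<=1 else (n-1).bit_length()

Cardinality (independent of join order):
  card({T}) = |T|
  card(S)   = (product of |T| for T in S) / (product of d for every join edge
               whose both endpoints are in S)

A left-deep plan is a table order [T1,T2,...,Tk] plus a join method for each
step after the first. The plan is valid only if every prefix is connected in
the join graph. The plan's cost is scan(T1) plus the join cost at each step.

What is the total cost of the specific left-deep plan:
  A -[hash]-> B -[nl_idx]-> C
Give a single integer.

5760

step 1: scan A: cost=40, card=40
step 2: join B via hash
    card(P join B) = 40*40/(8) = 200
    cost = 40 + 2*40*6 + 40 = 560
step 3: join C via nl_idx
    card(P join C) = 200*40/(2) = 4000
    cost = 560 + 200*6 + 4000 = 5760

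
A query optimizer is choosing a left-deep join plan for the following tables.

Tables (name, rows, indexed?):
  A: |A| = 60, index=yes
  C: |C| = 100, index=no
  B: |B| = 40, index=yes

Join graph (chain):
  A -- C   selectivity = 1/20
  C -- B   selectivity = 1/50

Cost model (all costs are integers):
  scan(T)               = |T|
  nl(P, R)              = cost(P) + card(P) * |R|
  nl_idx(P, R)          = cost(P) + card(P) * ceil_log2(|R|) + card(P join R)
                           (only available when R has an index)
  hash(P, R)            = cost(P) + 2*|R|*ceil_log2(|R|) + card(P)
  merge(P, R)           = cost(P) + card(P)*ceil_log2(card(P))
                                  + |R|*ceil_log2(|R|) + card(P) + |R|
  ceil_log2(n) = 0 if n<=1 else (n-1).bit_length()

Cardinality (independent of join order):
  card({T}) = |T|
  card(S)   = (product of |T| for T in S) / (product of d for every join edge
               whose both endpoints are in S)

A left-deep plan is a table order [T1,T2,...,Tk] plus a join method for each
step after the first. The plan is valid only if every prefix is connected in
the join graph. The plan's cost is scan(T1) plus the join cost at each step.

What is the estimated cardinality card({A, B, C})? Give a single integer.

Tables in S: A(60), B(40), C(100)
Edges inside S: A-C(d=20), C-B(d=50)
numerator = 60 * 40 * 100 = 240000
denominator = 20 * 50 = 1000
card(S) = 240000 / 1000 = 240

240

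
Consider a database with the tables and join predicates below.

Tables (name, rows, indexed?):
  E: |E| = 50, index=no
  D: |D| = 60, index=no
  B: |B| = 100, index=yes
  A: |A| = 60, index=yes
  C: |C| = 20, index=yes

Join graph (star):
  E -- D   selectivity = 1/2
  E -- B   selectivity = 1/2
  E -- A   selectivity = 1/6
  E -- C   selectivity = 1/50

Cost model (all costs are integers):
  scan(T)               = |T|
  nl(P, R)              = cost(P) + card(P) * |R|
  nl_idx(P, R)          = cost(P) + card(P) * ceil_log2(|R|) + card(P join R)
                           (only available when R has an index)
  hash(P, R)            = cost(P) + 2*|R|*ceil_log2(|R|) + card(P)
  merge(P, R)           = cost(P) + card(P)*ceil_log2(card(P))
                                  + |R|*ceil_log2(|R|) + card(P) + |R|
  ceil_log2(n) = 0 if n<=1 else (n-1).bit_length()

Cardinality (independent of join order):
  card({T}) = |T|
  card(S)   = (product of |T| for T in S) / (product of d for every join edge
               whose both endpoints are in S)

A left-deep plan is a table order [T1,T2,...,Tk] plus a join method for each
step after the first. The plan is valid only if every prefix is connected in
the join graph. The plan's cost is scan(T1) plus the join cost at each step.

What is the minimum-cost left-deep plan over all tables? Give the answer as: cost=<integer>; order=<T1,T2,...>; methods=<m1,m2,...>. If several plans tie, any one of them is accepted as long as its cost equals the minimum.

Selinger DP (subsets sized 1..n):
  {E}: scan cost=50, card=50
  {D}: scan cost=60, card=60
  {B}: scan cost=100, card=100
  {A}: scan cost=60, card=60
  {C}: scan cost=20, card=20
  {DE}: card=1500; try (E,hash)→720, (D,hash)→820, (D,merge)→820, (E,merge)→830, (D,nl)→3050, (E,nl)→3060; best=720 via (E,hash)
  {BE}: card=2500; try (E,hash)→800, (B,merge)→1200, (E,merge)→1250, (B,hash)→1500, (B,nl_idx)→2900, (B,nl)→5050 …(+1); best=800 via (E,hash)
  {AE}: card=500; try (E,hash)→720, (A,hash)→820, (A,merge)→820, (E,merge)→830, (A,nl_idx)→850, (A,nl)→3050 …(+1); best=720 via (E,hash)
  {CE}: card=20; try (C,hash)→300, (C,nl_idx)→320, (E,merge)→490, (C,merge)→520, (E,hash)→640, (E,nl)→1020 …(+1); best=300 via (C,hash)
  {BDE}: card=75000; try (B,hash)→3620, (D,hash)→4020, (B,merge)→19520, (D,merge)→33720, (B,nl_idx)→86220, (B,nl)→150720 …(+1); best=3620 via (B,hash)
  {ADE}: card=15000; try (D,hash)→1940, (A,hash)→2940, (D,merge)→6140, (A,merge)→19140, (A,nl_idx)→24720, (D,nl)→30720 …(+1); best=1940 via (D,hash)
  {CDE}: card=600; try (D,merge)→840, (D,hash)→1040, (D,nl)→1500, (C,hash)→2420, (C,nl_idx)→8820, (C,merge)→18840 …(+1); best=840 via (D,merge)
  {ABE}: card=25000; try (B,hash)→2620, (A,hash)→4020, (B,merge)→6520, (B,nl_idx)→29220, (A,merge)→33720, (A,nl_idx)→40800 …(+2); best=2620 via (B,hash)
  {BCE}: card=1000; try (B,merge)→1220, (B,nl_idx)→1440, (B,hash)→1720, (B,nl)→2300, (C,hash)→3500, (C,nl_idx)→14300 …(+2); best=1220 via (B,merge)
  {ACE}: card=200; try (A,nl_idx)→620, (A,merge)→840, (A,hash)→1040, (C,hash)→1420, (A,nl)→1500, (C,nl_idx)→3420 …(+2); best=620 via (A,nl_idx)
  {ABDE}: card=750000; try (B,hash)→18340, (D,hash)→28340, (A,hash)→79340, (B,merge)→227740, (D,merge)→403040, (B,nl_idx)→856940 …(+5); best=18340 via (B,hash)
  {BCDE}: card=30000; try (B,hash)→2840, (D,hash)→2940, (B,merge)→8240, (D,merge)→12640, (B,nl_idx)→35040, (B,nl)→60840 …(+5); best=2840 via (B,hash)
  {ACDE}: card=6000; try (D,hash)→1540, (A,hash)→2160, (D,merge)→2840, (A,merge)→7860, (A,nl_idx)→10440, (D,nl)→12620 …(+5); best=1540 via (D,hash)
  {ABCE}: card=10000; try (B,hash)→2220, (A,hash)→2940, (B,merge)→3220, (B,nl_idx)→12020, (A,merge)→12640, (A,nl_idx)→17220 …(+6); best=2220 via (B,hash)
  {ABCDE}: card=300000; try (B,hash)→8940, (D,hash)→12940, (A,hash)→33560, (B,merge)→86340, (D,merge)→152640, (B,nl_idx)→343540 …(+9); best=8940 via (B,hash)

cost=8940; order=E,C,A,D,B; methods=hash,nl_idx,hash,hash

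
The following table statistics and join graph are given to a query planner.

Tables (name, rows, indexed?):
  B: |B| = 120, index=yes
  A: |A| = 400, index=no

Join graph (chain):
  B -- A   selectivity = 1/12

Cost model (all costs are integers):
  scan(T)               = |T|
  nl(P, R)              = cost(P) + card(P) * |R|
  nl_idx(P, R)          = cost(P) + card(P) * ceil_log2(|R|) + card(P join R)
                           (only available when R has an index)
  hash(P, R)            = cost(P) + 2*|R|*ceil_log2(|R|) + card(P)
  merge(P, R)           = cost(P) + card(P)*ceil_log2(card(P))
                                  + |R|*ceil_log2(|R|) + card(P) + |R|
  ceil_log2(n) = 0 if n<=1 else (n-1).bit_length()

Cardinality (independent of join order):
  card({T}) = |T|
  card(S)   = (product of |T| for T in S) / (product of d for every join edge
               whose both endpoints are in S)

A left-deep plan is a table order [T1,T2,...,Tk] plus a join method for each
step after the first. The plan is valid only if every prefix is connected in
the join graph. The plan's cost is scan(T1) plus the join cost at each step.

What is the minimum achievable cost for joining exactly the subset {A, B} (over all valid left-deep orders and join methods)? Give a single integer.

2480

Selinger DP over subsets of {A,B}:
  {B}: scan cost=120, card=120
  {A}: scan cost=400, card=400
  {AB}: card=4000; try (B,hash)→2480, (A,merge)→5080, (B,merge)→5360, (B,nl_idx)→7200, (A,hash)→7440, (A,nl)→48120 …(+1); best=2480 via (B,hash)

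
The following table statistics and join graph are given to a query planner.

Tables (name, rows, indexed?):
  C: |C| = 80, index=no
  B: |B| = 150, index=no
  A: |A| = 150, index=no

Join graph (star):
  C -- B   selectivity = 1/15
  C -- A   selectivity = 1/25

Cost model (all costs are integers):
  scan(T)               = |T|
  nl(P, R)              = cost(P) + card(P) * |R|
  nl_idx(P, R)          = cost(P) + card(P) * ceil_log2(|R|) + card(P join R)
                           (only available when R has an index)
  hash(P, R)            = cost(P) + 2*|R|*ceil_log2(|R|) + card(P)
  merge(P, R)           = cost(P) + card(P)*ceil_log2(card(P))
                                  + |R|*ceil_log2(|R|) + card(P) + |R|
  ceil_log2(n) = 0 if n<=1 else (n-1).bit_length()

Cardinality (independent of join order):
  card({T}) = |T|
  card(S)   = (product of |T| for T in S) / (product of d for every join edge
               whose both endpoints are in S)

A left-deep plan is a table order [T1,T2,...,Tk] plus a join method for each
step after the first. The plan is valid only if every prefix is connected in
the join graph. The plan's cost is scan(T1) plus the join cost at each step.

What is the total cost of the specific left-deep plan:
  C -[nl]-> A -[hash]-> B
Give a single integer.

14960

step 1: scan C: cost=80, card=80
step 2: join A via nl
    card(P join A) = 80*150/(25) = 480
    cost = 80 + 80*150 = 12080
step 3: join B via hash
    card(P join B) = 480*150/(15) = 4800
    cost = 12080 + 2*150*8 + 480 = 14960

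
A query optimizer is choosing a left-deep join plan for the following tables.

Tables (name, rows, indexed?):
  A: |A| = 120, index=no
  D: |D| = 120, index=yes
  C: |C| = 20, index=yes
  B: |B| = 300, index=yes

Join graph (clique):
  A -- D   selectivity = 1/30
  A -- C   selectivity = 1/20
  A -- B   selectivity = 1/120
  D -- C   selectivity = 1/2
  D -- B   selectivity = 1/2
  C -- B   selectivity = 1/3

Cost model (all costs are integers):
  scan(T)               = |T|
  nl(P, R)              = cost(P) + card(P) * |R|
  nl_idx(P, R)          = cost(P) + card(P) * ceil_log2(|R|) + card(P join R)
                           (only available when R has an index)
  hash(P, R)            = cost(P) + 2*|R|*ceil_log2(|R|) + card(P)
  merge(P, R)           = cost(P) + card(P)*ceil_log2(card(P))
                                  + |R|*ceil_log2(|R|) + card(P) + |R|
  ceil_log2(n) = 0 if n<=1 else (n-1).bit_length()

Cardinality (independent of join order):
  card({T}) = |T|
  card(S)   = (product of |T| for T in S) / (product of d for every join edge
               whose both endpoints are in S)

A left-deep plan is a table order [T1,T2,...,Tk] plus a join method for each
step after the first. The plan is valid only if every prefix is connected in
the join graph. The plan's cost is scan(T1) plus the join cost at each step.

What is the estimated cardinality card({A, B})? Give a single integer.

Tables in S: A(120), B(300)
Edges inside S: A-B(d=120)
numerator = 120 * 300 = 36000
denominator = 120 = 120
card(S) = 36000 / 120 = 300

300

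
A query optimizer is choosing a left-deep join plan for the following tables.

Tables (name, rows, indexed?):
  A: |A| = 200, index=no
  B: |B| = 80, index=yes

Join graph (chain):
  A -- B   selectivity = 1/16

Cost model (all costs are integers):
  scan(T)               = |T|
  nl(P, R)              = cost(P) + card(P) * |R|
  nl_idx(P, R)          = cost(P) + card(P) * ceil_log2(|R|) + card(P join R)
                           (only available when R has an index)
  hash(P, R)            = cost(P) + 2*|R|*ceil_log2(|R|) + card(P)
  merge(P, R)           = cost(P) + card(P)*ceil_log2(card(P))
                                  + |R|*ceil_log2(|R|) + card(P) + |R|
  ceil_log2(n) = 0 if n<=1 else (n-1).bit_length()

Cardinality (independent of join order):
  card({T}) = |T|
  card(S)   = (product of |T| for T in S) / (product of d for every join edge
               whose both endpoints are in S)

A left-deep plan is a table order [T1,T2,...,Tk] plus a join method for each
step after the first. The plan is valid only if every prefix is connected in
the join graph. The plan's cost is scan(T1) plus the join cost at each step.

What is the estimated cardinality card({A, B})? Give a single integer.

1000

Tables in S: A(200), B(80)
Edges inside S: A-B(d=16)
numerator = 200 * 80 = 16000
denominator = 16 = 16
card(S) = 16000 / 16 = 1000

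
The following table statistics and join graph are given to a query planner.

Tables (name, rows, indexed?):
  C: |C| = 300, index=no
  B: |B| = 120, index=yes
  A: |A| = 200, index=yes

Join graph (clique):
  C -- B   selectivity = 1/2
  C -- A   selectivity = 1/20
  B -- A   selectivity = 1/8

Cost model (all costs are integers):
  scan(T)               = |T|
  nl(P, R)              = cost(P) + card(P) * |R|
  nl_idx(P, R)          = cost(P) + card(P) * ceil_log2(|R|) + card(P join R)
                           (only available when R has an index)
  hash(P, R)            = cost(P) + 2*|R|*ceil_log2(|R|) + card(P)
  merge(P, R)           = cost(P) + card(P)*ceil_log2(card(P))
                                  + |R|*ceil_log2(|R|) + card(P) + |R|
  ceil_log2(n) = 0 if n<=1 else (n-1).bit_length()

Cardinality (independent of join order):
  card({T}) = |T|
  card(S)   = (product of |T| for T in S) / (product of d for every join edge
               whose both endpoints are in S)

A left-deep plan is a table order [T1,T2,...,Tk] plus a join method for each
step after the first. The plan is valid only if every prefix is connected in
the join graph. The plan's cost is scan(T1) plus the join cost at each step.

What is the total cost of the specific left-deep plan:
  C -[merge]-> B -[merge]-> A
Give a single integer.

step 1: scan C: cost=300, card=300
step 2: join B via merge
    card(P join B) = 300*120/(2) = 18000
    cost = 300 + 300*9 + 120*7 + 300 + 120 = 4260
step 3: join A via merge
    card(P join A) = 18000*200/(20*8) = 22500
    cost = 4260 + 18000*15 + 200*8 + 18000 + 200 = 294060

294060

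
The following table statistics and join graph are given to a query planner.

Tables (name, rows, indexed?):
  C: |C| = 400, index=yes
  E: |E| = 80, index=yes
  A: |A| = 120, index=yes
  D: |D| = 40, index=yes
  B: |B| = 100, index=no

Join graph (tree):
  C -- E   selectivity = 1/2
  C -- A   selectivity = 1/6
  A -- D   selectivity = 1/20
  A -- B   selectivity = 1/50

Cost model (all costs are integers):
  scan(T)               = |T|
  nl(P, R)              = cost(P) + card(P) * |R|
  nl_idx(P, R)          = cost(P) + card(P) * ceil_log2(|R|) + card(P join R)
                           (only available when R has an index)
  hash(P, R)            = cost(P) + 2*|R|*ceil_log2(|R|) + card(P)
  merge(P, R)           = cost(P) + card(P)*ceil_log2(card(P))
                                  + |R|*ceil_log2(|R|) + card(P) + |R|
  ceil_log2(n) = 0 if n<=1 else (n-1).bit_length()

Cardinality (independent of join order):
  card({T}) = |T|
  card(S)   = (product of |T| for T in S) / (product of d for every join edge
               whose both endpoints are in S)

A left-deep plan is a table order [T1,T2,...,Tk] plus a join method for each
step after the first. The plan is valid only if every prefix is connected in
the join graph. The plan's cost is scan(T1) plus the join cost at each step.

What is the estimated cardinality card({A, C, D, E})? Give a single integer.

Tables in S: A(120), C(400), D(40), E(80)
Edges inside S: C-E(d=2), C-A(d=6), A-D(d=20)
numerator = 120 * 400 * 40 * 80 = 153600000
denominator = 2 * 6 * 20 = 240
card(S) = 153600000 / 240 = 640000

640000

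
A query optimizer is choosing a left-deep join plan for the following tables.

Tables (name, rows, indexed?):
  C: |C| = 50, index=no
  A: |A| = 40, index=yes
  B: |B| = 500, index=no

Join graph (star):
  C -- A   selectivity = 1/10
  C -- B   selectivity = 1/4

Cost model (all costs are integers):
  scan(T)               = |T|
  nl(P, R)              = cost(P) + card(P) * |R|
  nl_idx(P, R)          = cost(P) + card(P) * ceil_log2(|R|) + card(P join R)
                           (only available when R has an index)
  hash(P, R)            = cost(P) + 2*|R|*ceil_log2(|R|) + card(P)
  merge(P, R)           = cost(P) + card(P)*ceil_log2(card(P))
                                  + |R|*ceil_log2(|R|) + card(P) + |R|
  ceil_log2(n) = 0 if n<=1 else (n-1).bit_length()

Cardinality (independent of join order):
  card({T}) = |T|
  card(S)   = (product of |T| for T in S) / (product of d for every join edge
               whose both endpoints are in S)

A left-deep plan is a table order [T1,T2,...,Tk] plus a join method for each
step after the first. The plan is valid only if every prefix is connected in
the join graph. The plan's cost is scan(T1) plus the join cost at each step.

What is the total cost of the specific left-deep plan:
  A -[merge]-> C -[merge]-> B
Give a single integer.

step 1: scan A: cost=40, card=40
step 2: join C via merge
    card(P join C) = 40*50/(10) = 200
    cost = 40 + 40*6 + 50*6 + 40 + 50 = 670
step 3: join B via merge
    card(P join B) = 200*500/(4) = 25000
    cost = 670 + 200*8 + 500*9 + 200 + 500 = 7470

7470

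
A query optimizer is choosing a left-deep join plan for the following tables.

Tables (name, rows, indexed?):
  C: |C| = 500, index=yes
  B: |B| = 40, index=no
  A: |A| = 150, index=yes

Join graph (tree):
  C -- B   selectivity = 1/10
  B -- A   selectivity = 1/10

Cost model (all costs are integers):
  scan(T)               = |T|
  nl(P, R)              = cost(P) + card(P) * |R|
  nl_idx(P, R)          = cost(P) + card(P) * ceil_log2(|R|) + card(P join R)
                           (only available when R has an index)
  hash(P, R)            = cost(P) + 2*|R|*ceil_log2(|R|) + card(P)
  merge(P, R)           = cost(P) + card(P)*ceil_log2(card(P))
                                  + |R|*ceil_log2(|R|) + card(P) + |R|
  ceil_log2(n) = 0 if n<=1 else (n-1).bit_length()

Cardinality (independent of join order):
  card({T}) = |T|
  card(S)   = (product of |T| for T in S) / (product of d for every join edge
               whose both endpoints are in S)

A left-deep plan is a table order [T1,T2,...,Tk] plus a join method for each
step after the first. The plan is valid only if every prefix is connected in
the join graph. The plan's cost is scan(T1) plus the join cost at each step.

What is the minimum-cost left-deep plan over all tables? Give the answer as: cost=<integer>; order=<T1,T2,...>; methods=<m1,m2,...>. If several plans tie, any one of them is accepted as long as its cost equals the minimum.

cost=5880; order=C,B,A; methods=hash,hash

Selinger DP (subsets sized 1..n):
  {C}: scan cost=500, card=500
  {B}: scan cost=40, card=40
  {A}: scan cost=150, card=150
  {BC}: card=2000; try (B,hash)→1480, (C,nl_idx)→2400, (C,merge)→5320, (B,merge)→5780, (C,hash)→9080, (C,nl)→20040 …(+1); best=1480 via (B,hash)
  {AB}: card=600; try (B,hash)→780, (A,nl_idx)→960, (A,merge)→1670, (B,merge)→1780, (A,hash)→2480, (A,nl)→6040 …(+1); best=780 via (B,hash)
  {ABC}: card=30000; try (A,hash)→5880, (C,hash)→10380, (C,merge)→12380, (A,merge)→26830, (C,nl_idx)→36180, (A,nl_idx)→47480 …(+2); best=5880 via (A,hash)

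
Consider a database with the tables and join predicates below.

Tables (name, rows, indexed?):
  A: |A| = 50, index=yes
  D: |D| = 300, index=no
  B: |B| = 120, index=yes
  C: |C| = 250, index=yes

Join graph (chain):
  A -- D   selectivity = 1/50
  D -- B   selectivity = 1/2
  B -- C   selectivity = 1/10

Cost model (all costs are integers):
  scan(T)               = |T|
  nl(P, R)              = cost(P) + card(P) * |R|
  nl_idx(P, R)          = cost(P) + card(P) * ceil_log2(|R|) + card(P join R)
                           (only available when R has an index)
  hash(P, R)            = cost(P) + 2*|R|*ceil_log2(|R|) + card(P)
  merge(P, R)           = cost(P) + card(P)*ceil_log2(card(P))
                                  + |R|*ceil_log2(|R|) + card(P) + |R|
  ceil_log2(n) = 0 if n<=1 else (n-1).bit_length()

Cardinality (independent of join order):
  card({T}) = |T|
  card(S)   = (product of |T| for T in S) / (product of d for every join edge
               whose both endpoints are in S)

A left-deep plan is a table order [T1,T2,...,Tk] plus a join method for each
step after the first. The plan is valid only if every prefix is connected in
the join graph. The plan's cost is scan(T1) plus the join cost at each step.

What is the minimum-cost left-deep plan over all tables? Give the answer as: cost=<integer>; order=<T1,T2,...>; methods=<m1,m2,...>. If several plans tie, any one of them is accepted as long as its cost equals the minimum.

cost=25180; order=D,A,B,C; methods=hash,hash,hash

Selinger DP (subsets sized 1..n):
  {A}: scan cost=50, card=50
  {D}: scan cost=300, card=300
  {B}: scan cost=120, card=120
  {C}: scan cost=250, card=250
  {AD}: card=300; try (A,hash)→1200, (A,nl_idx)→2400, (D,merge)→3400, (A,merge)→3650, (D,hash)→5500, (D,nl)→15050 …(+1); best=1200 via (A,hash)
  {BD}: card=18000; try (B,hash)→2280, (D,merge)→4080, (B,merge)→4260, (D,hash)→5640, (B,nl_idx)→20400, (D,nl)→36120 …(+1); best=2280 via (B,hash)
  {BC}: card=3000; try (B,hash)→2180, (C,merge)→3330, (B,merge)→3460, (C,nl_idx)→4080, (C,hash)→4240, (B,nl_idx)→5000 …(+2); best=2180 via (B,hash)
  {ABD}: card=18000; try (B,hash)→3180, (B,merge)→5160, (A,hash)→20880, (B,nl_idx)→21300, (B,nl)→37200, (A,nl_idx)→128280 …(+2); best=3180 via (B,hash)
  {BCD}: card=450000; try (D,hash)→10580, (C,hash)→24280, (D,merge)→44180, (C,merge)→292530, (C,nl_idx)→596280, (D,nl)→902180 …(+1); best=10580 via (D,hash)
  {ABCD}: card=450000; try (C,hash)→25180, (C,merge)→293430, (A,hash)→461180, (C,nl_idx)→597180, (A,nl_idx)→3160580, (C,nl)→4503180 …(+2); best=25180 via (C,hash)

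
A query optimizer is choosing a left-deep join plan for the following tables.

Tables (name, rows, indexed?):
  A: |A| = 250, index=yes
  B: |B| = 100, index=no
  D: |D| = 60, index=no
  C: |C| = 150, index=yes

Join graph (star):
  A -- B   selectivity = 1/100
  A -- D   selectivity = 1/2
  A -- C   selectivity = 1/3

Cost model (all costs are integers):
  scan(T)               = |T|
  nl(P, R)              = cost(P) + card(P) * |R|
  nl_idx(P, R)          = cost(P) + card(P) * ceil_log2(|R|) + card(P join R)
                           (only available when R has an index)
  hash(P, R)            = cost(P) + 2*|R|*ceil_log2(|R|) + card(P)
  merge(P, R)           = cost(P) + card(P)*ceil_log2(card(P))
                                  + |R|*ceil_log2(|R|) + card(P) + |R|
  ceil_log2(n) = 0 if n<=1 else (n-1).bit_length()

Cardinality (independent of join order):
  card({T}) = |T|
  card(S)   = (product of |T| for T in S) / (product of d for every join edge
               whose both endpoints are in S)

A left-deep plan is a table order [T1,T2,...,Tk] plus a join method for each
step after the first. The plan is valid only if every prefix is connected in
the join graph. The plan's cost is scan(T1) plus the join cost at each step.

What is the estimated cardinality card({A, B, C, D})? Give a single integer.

Tables in S: A(250), B(100), C(150), D(60)
Edges inside S: A-B(d=100), A-D(d=2), A-C(d=3)
numerator = 250 * 100 * 150 * 60 = 225000000
denominator = 100 * 2 * 3 = 600
card(S) = 225000000 / 600 = 375000

375000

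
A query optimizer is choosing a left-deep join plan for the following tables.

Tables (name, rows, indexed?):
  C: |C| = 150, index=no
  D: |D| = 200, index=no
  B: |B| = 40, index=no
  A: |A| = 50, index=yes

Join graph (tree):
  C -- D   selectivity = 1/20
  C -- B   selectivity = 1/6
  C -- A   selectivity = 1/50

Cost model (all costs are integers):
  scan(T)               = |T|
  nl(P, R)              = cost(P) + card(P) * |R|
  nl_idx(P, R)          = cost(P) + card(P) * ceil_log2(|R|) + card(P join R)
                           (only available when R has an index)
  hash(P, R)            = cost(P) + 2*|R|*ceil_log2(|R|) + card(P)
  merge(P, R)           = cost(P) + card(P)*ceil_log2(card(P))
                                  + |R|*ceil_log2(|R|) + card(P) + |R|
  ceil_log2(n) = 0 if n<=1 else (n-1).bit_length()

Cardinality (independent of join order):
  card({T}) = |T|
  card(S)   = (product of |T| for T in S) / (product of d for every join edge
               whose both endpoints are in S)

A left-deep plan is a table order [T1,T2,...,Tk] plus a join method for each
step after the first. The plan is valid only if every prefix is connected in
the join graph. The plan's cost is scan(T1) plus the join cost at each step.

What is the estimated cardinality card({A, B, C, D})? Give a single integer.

Tables in S: A(50), B(40), C(150), D(200)
Edges inside S: C-D(d=20), C-B(d=6), C-A(d=50)
numerator = 50 * 40 * 150 * 200 = 60000000
denominator = 20 * 6 * 50 = 6000
card(S) = 60000000 / 6000 = 10000

10000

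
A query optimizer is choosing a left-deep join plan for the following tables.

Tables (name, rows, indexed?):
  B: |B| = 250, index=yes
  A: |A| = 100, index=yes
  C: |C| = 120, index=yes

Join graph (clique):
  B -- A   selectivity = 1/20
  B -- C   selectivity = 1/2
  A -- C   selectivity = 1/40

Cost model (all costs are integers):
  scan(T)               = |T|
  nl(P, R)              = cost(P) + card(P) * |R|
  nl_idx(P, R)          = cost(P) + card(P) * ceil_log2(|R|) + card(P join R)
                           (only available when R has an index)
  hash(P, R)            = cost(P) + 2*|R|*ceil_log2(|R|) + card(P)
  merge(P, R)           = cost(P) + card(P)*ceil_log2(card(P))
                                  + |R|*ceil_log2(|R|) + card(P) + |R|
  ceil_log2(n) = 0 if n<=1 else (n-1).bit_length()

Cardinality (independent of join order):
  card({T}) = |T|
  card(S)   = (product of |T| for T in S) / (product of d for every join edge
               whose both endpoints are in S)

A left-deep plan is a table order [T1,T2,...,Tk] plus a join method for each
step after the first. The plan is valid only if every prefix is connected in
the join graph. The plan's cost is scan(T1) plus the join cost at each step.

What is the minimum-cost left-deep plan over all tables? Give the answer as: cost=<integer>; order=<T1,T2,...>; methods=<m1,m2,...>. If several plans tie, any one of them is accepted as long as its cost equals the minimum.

cost=4830; order=B,A,C; methods=hash,hash

Selinger DP (subsets sized 1..n):
  {B}: scan cost=250, card=250
  {A}: scan cost=100, card=100
  {C}: scan cost=120, card=120
  {AB}: card=1250; try (A,hash)→1900, (B,nl_idx)→2150, (B,merge)→3150, (A,nl_idx)→3250, (A,merge)→3300, (B,hash)→4200 …(+2); best=1900 via (A,hash)
  {BC}: card=15000; try (C,hash)→2180, (B,merge)→3330, (C,merge)→3460, (B,hash)→4240, (B,nl_idx)→16080, (C,nl_idx)→17000 …(+2); best=2180 via (C,hash)
  {AC}: card=300; try (C,nl_idx)→1100, (A,nl_idx)→1260, (A,hash)→1640, (C,merge)→1860, (C,hash)→1880, (A,merge)→1880 …(+2); best=1100 via (C,nl_idx)
  {ABC}: card=1875; try (C,hash)→4830, (B,nl_idx)→5375, (B,hash)→5400, (B,merge)→6350, (C,nl_idx)→12525, (C,merge)→17860 …(+6); best=4830 via (C,hash)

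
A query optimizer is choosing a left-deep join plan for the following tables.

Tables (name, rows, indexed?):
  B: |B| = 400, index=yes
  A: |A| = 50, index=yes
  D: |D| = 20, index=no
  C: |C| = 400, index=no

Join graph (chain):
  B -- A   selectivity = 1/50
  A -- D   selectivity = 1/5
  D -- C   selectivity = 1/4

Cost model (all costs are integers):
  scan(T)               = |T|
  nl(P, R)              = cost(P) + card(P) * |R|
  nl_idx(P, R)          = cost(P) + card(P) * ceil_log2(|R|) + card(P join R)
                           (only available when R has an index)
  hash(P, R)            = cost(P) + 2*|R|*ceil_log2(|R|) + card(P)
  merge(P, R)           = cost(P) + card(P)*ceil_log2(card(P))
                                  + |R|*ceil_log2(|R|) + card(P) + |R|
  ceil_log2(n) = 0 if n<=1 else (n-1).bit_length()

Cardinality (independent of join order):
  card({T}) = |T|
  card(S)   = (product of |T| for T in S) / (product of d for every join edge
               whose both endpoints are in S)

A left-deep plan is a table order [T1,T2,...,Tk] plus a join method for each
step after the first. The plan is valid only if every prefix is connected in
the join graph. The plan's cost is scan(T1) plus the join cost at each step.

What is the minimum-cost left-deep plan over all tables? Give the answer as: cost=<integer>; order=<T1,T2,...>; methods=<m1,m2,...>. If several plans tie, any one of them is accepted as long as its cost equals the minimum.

cost=10300; order=A,B,D,C; methods=nl_idx,hash,hash

Selinger DP (subsets sized 1..n):
  {B}: scan cost=400, card=400
  {A}: scan cost=50, card=50
  {D}: scan cost=20, card=20
  {C}: scan cost=400, card=400
  {AB}: card=400; try (B,nl_idx)→900, (A,hash)→1400, (A,nl_idx)→3200, (B,merge)→4400, (A,merge)→4750, (B,hash)→7300 …(+2); best=900 via (B,nl_idx)
  {AD}: card=200; try (D,hash)→300, (A,nl_idx)→340, (A,merge)→490, (D,merge)→520, (A,hash)→640, (A,nl)→1020 …(+1); best=300 via (D,hash)
  {CD}: card=2000; try (D,hash)→1000, (C,merge)→4140, (D,merge)→4520, (C,hash)→7240, (C,nl)→8020, (D,nl)→8400; best=1000 via (D,hash)
  {ABD}: card=1600; try (D,hash)→1500, (B,nl_idx)→3700, (D,merge)→5020, (B,merge)→6100, (B,hash)→7700, (D,nl)→8900 …(+1); best=1500 via (D,hash)
  {ACD}: card=20000; try (A,hash)→3600, (C,merge)→6100, (C,hash)→7700, (A,merge)→25350, (A,nl_idx)→33000, (C,nl)→80300 …(+1); best=3600 via (A,hash)
  {ABCD}: card=160000; try (C,hash)→10300, (C,merge)→24700, (B,hash)→30800, (B,merge)→327600, (B,nl_idx)→343600, (C,nl)→641500 …(+1); best=10300 via (C,hash)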